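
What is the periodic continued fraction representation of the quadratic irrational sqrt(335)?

Write x_i = (sqrt(335) + m_i)/d_i with (m_0, d_0) = (0, 1). a_0 = floor(sqrt(335)) = 18, since 18^2 = 324 <= 335 < 361 = 19^2.
Iterate m_{i+1} = d_i*a_i - m_i, d_{i+1} = (335 - m_{i+1}^2)/d_i, a_{i+1} = floor((a_0 + m_{i+1})/d_{i+1}):
  m_1 = 1*18 - 0 = 18, d_1 = (335 - 18^2)/1 = 11/1 = 11, a_1 = floor((18 + 18)/11) = 3.
  m_2 = 11*3 - 18 = 15, d_2 = (335 - 15^2)/11 = 110/11 = 10, a_2 = floor((18 + 15)/10) = 3.
  m_3 = 10*3 - 15 = 15, d_3 = (335 - 15^2)/10 = 110/10 = 11, a_3 = floor((18 + 15)/11) = 3.
  m_4 = 11*3 - 15 = 18, d_4 = (335 - 18^2)/11 = 11/11 = 1, a_4 = floor((18 + 18)/1) = 36.
  m_5 = 1*36 - 18 = 18, d_5 = (335 - 18^2)/1 = 11/1 = 11: (m_5, d_5) = (m_1, d_1) = (18, 11), so from here the quotients repeat a_1, ..., a_4; the period length is 4.
Hence the expansion of sqrt(335) is a_0 = 18 followed by the repeating block 3, 3, 3, 36 (period 4).

[18; (3, 3, 3, 36)]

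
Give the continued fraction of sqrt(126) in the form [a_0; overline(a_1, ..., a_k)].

[11; overline(4, 2, 4, 22)]

Write x_i = (sqrt(126) + m_i)/d_i with (m_0, d_0) = (0, 1). a_0 = floor(sqrt(126)) = 11, since 11^2 = 121 <= 126 < 144 = 12^2.
Iterate m_{i+1} = d_i*a_i - m_i, d_{i+1} = (126 - m_{i+1}^2)/d_i, a_{i+1} = floor((a_0 + m_{i+1})/d_{i+1}):
  m_1 = 1*11 - 0 = 11, d_1 = (126 - 11^2)/1 = 5/1 = 5, a_1 = floor((11 + 11)/5) = 4.
  m_2 = 5*4 - 11 = 9, d_2 = (126 - 9^2)/5 = 45/5 = 9, a_2 = floor((11 + 9)/9) = 2.
  m_3 = 9*2 - 9 = 9, d_3 = (126 - 9^2)/9 = 45/9 = 5, a_3 = floor((11 + 9)/5) = 4.
  m_4 = 5*4 - 9 = 11, d_4 = (126 - 11^2)/5 = 5/5 = 1, a_4 = floor((11 + 11)/1) = 22.
  m_5 = 1*22 - 11 = 11, d_5 = (126 - 11^2)/1 = 5/1 = 5: (m_5, d_5) = (m_1, d_1) = (11, 5), so from here the quotients repeat a_1, ..., a_4; the period length is 4.
Hence the expansion of sqrt(126) is a_0 = 11 followed by the repeating block 4, 2, 4, 22 (period 4).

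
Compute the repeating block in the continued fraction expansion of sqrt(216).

Write x_i = (sqrt(216) + m_i)/d_i with (m_0, d_0) = (0, 1). a_0 = floor(sqrt(216)) = 14, since 14^2 = 196 <= 216 < 225 = 15^2.
Iterate m_{i+1} = d_i*a_i - m_i, d_{i+1} = (216 - m_{i+1}^2)/d_i, a_{i+1} = floor((a_0 + m_{i+1})/d_{i+1}):
  m_1 = 1*14 - 0 = 14, d_1 = (216 - 14^2)/1 = 20/1 = 20, a_1 = floor((14 + 14)/20) = 1.
  m_2 = 20*1 - 14 = 6, d_2 = (216 - 6^2)/20 = 180/20 = 9, a_2 = floor((14 + 6)/9) = 2.
  m_3 = 9*2 - 6 = 12, d_3 = (216 - 12^2)/9 = 72/9 = 8, a_3 = floor((14 + 12)/8) = 3.
  m_4 = 8*3 - 12 = 12, d_4 = (216 - 12^2)/8 = 72/8 = 9, a_4 = floor((14 + 12)/9) = 2.
  m_5 = 9*2 - 12 = 6, d_5 = (216 - 6^2)/9 = 180/9 = 20, a_5 = floor((14 + 6)/20) = 1.
  m_6 = 20*1 - 6 = 14, d_6 = (216 - 14^2)/20 = 20/20 = 1, a_6 = floor((14 + 14)/1) = 28.
  m_7 = 1*28 - 14 = 14, d_7 = (216 - 14^2)/1 = 20/1 = 20: (m_7, d_7) = (m_1, d_1) = (14, 20), so from here the quotients repeat a_1, ..., a_6; the period length is 6.
Hence the expansion of sqrt(216) is a_0 = 14 followed by the repeating block 1, 2, 3, 2, 1, 28 (period 6).

[14; (1, 2, 3, 2, 1, 28)]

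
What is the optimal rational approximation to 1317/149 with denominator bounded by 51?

274/31

Expand x = 1317/149 as a continued fraction with the Euclidean algorithm:
  1317 = 8*149 + 125, so a_0 = 8.
  149 = 1*125 + 24, so a_1 = 1.
  125 = 5*24 + 5, so a_2 = 5.
  24 = 4*5 + 4, so a_3 = 4.
  5 = 1*4 + 1, so a_4 = 1.
  4 = 4*1 + 0, so a_5 = 4.
so x = [8; 1, 5, 4, 1, 4].
Convergents (p_i = a_i*p_{i-1} + p_{i-2}, q_i = a_i*q_{i-1} + q_{i-2} with p_{-2}=0, p_{-1}=1, q_{-2}=1, q_{-1}=0), until the denominator exceeds 51:
  i=0: a_0=8, p_0 = 8*1 + 0 = 8, q_0 = 8*0 + 1 = 1.
  i=1: a_1=1, p_1 = 1*8 + 1 = 9, q_1 = 1*1 + 0 = 1.
  i=2: a_2=5, p_2 = 5*9 + 8 = 53, q_2 = 5*1 + 1 = 6.
  i=3: a_3=4, p_3 = 4*53 + 9 = 221, q_3 = 4*6 + 1 = 25.
  i=4: a_4=1, p_4 = 1*221 + 53 = 274, q_4 = 1*25 + 6 = 31.
  i=5: a_5=4, p_5 = 4*274 + 221 = 1317, q_5 = 4*31 + 25 = 149.
q_5 = 149 > 51, so the last convergent with denominator <= 51 is p_4/q_4 = 274/31.
The closest fraction with denominator <= 51 is either p_4/q_4 or the intermediate fraction (k*p_4 + p_3)/(k*q_4 + q_3) with the largest k >= 1 whose denominator stays <= 51; these approach x as k grows, and every other convergent or intermediate fraction in range is farther away.
Largest k: floor((51 - q_3)/q_4) = floor((51 - 25)/31) = 0.
Since k = 0, no intermediate fraction beyond p_4/q_4 has denominator <= 51, so the convergent 274/31 is the closest (its error is |1317*31 - 274*149|/(149*31) = 1/4619).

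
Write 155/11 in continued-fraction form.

[14; 11]

Run the Euclidean algorithm on 155 and 11; the successive quotients are the partial quotients a_0, a_1, ... (each step inverts the fractional part left over by the previous one):
  155 = 14*11 + 1, so a_0 = 14.
  11 = 11*1 + 0, so a_1 = 11.
The remainder reaches 0 after 2 divisions, so the expansion has 2 partial quotients, read off in order.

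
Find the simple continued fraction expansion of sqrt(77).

[8; (1, 3, 2, 3, 1, 16)]

Write x_i = (sqrt(77) + m_i)/d_i with (m_0, d_0) = (0, 1). a_0 = floor(sqrt(77)) = 8, since 8^2 = 64 <= 77 < 81 = 9^2.
Iterate m_{i+1} = d_i*a_i - m_i, d_{i+1} = (77 - m_{i+1}^2)/d_i, a_{i+1} = floor((a_0 + m_{i+1})/d_{i+1}):
  m_1 = 1*8 - 0 = 8, d_1 = (77 - 8^2)/1 = 13/1 = 13, a_1 = floor((8 + 8)/13) = 1.
  m_2 = 13*1 - 8 = 5, d_2 = (77 - 5^2)/13 = 52/13 = 4, a_2 = floor((8 + 5)/4) = 3.
  m_3 = 4*3 - 5 = 7, d_3 = (77 - 7^2)/4 = 28/4 = 7, a_3 = floor((8 + 7)/7) = 2.
  m_4 = 7*2 - 7 = 7, d_4 = (77 - 7^2)/7 = 28/7 = 4, a_4 = floor((8 + 7)/4) = 3.
  m_5 = 4*3 - 7 = 5, d_5 = (77 - 5^2)/4 = 52/4 = 13, a_5 = floor((8 + 5)/13) = 1.
  m_6 = 13*1 - 5 = 8, d_6 = (77 - 8^2)/13 = 13/13 = 1, a_6 = floor((8 + 8)/1) = 16.
  m_7 = 1*16 - 8 = 8, d_7 = (77 - 8^2)/1 = 13/1 = 13: (m_7, d_7) = (m_1, d_1) = (8, 13), so from here the quotients repeat a_1, ..., a_6; the period length is 6.
Hence the expansion of sqrt(77) is a_0 = 8 followed by the repeating block 1, 3, 2, 3, 1, 16 (period 6).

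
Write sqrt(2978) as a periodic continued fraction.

[54; (1, 1, 3, 54, 3, 1, 1, 108)]

Write x_i = (sqrt(2978) + m_i)/d_i with (m_0, d_0) = (0, 1). a_0 = floor(sqrt(2978)) = 54, since 54^2 = 2916 <= 2978 < 3025 = 55^2.
Iterate m_{i+1} = d_i*a_i - m_i, d_{i+1} = (2978 - m_{i+1}^2)/d_i, a_{i+1} = floor((a_0 + m_{i+1})/d_{i+1}):
  m_1 = 1*54 - 0 = 54, d_1 = (2978 - 54^2)/1 = 62/1 = 62, a_1 = floor((54 + 54)/62) = 1.
  m_2 = 62*1 - 54 = 8, d_2 = (2978 - 8^2)/62 = 2914/62 = 47, a_2 = floor((54 + 8)/47) = 1.
  m_3 = 47*1 - 8 = 39, d_3 = (2978 - 39^2)/47 = 1457/47 = 31, a_3 = floor((54 + 39)/31) = 3.
  m_4 = 31*3 - 39 = 54, d_4 = (2978 - 54^2)/31 = 62/31 = 2, a_4 = floor((54 + 54)/2) = 54.
  m_5 = 2*54 - 54 = 54, d_5 = (2978 - 54^2)/2 = 62/2 = 31, a_5 = floor((54 + 54)/31) = 3.
  m_6 = 31*3 - 54 = 39, d_6 = (2978 - 39^2)/31 = 1457/31 = 47, a_6 = floor((54 + 39)/47) = 1.
  m_7 = 47*1 - 39 = 8, d_7 = (2978 - 8^2)/47 = 2914/47 = 62, a_7 = floor((54 + 8)/62) = 1.
  m_8 = 62*1 - 8 = 54, d_8 = (2978 - 54^2)/62 = 62/62 = 1, a_8 = floor((54 + 54)/1) = 108.
  m_9 = 1*108 - 54 = 54, d_9 = (2978 - 54^2)/1 = 62/1 = 62: (m_9, d_9) = (m_1, d_1) = (54, 62), so from here the quotients repeat a_1, ..., a_8; the period length is 8.
Hence the expansion of sqrt(2978) is a_0 = 54 followed by the repeating block 1, 1, 3, 54, 3, 1, 1, 108 (period 8).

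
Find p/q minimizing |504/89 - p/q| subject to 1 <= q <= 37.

17/3

Expand x = 504/89 as a continued fraction with the Euclidean algorithm:
  504 = 5*89 + 59, so a_0 = 5.
  89 = 1*59 + 30, so a_1 = 1.
  59 = 1*30 + 29, so a_2 = 1.
  30 = 1*29 + 1, so a_3 = 1.
  29 = 29*1 + 0, so a_4 = 29.
so x = [5; 1, 1, 1, 29].
Convergents (p_i = a_i*p_{i-1} + p_{i-2}, q_i = a_i*q_{i-1} + q_{i-2} with p_{-2}=0, p_{-1}=1, q_{-2}=1, q_{-1}=0), until the denominator exceeds 37:
  i=0: a_0=5, p_0 = 5*1 + 0 = 5, q_0 = 5*0 + 1 = 1.
  i=1: a_1=1, p_1 = 1*5 + 1 = 6, q_1 = 1*1 + 0 = 1.
  i=2: a_2=1, p_2 = 1*6 + 5 = 11, q_2 = 1*1 + 1 = 2.
  i=3: a_3=1, p_3 = 1*11 + 6 = 17, q_3 = 1*2 + 1 = 3.
  i=4: a_4=29, p_4 = 29*17 + 11 = 504, q_4 = 29*3 + 2 = 89.
q_4 = 89 > 37, so the last convergent with denominator <= 37 is p_3/q_3 = 17/3.
The closest fraction with denominator <= 37 is either p_3/q_3 or the intermediate fraction (k*p_3 + p_2)/(k*q_3 + q_2) with the largest k >= 1 whose denominator stays <= 37; these approach x as k grows, and every other convergent or intermediate fraction in range is farther away.
Largest k: floor((37 - q_2)/q_3) = floor((37 - 2)/3) = 11.
That gives (11*17 + 11)/(11*3 + 2) = 198/35.
Compare the errors: |x - 17/3| = |504*3 - 17*89|/(89*3) = 1/267, and |x - 198/35| = |504*35 - 198*89|/(89*35) = 18/3115.
Cross-multiplying, 1*3115 = 3115 < 4806 = 18*267, so 1/267 is smaller: the convergent 17/3 is closer to x than 198/35.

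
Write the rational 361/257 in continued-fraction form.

[1; 2, 2, 8, 6]

Run the Euclidean algorithm on 361 and 257; the successive quotients are the partial quotients a_0, a_1, ... (each step inverts the fractional part left over by the previous one):
  361 = 1*257 + 104, so a_0 = 1.
  257 = 2*104 + 49, so a_1 = 2.
  104 = 2*49 + 6, so a_2 = 2.
  49 = 8*6 + 1, so a_3 = 8.
  6 = 6*1 + 0, so a_4 = 6.
The remainder reaches 0 after 5 divisions, so the expansion has 5 partial quotients, read off in order.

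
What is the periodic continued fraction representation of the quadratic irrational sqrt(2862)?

Write x_i = (sqrt(2862) + m_i)/d_i with (m_0, d_0) = (0, 1). a_0 = floor(sqrt(2862)) = 53, since 53^2 = 2809 <= 2862 < 2916 = 54^2.
Iterate m_{i+1} = d_i*a_i - m_i, d_{i+1} = (2862 - m_{i+1}^2)/d_i, a_{i+1} = floor((a_0 + m_{i+1})/d_{i+1}):
  m_1 = 1*53 - 0 = 53, d_1 = (2862 - 53^2)/1 = 53/1 = 53, a_1 = floor((53 + 53)/53) = 2.
  m_2 = 53*2 - 53 = 53, d_2 = (2862 - 53^2)/53 = 53/53 = 1, a_2 = floor((53 + 53)/1) = 106.
  m_3 = 1*106 - 53 = 53, d_3 = (2862 - 53^2)/1 = 53/1 = 53: (m_3, d_3) = (m_1, d_1) = (53, 53), so from here the quotients repeat a_1, a_2; the period length is 2.
Hence the expansion of sqrt(2862) is a_0 = 53 followed by the repeating block 2, 106 (period 2).

[53; (2, 106)]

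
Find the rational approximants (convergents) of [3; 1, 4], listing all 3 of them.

Using the convergent recurrence p_i = a_i*p_{i-1} + p_{i-2}, q_i = a_i*q_{i-1} + q_{i-2} with p_{-2}=0, p_{-1}=1, q_{-2}=1, q_{-1}=0:
  i=0: a_0=3, p_0 = 3*1 + 0 = 3, q_0 = 3*0 + 1 = 1.
  i=1: a_1=1, p_1 = 1*3 + 1 = 4, q_1 = 1*1 + 0 = 1.
  i=2: a_2=4, p_2 = 4*4 + 3 = 19, q_2 = 4*1 + 1 = 5.

3/1, 4/1, 19/5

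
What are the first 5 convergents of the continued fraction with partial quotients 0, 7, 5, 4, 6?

0/1, 1/7, 5/36, 21/151, 131/942

Using the convergent recurrence p_i = a_i*p_{i-1} + p_{i-2}, q_i = a_i*q_{i-1} + q_{i-2} with p_{-2}=0, p_{-1}=1, q_{-2}=1, q_{-1}=0:
  i=0: a_0=0, p_0 = 0*1 + 0 = 0, q_0 = 0*0 + 1 = 1.
  i=1: a_1=7, p_1 = 7*0 + 1 = 1, q_1 = 7*1 + 0 = 7.
  i=2: a_2=5, p_2 = 5*1 + 0 = 5, q_2 = 5*7 + 1 = 36.
  i=3: a_3=4, p_3 = 4*5 + 1 = 21, q_3 = 4*36 + 7 = 151.
  i=4: a_4=6, p_4 = 6*21 + 5 = 131, q_4 = 6*151 + 36 = 942.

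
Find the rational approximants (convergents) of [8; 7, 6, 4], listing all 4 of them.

Using the convergent recurrence p_i = a_i*p_{i-1} + p_{i-2}, q_i = a_i*q_{i-1} + q_{i-2} with p_{-2}=0, p_{-1}=1, q_{-2}=1, q_{-1}=0:
  i=0: a_0=8, p_0 = 8*1 + 0 = 8, q_0 = 8*0 + 1 = 1.
  i=1: a_1=7, p_1 = 7*8 + 1 = 57, q_1 = 7*1 + 0 = 7.
  i=2: a_2=6, p_2 = 6*57 + 8 = 350, q_2 = 6*7 + 1 = 43.
  i=3: a_3=4, p_3 = 4*350 + 57 = 1457, q_3 = 4*43 + 7 = 179.

8/1, 57/7, 350/43, 1457/179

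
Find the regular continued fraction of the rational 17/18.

Run the Euclidean algorithm on 17 and 18; the successive quotients are the partial quotients a_0, a_1, ... (each step inverts the fractional part left over by the previous one):
  17 = 0*18 + 17, so a_0 = 0.
  18 = 1*17 + 1, so a_1 = 1.
  17 = 17*1 + 0, so a_2 = 17.
The remainder reaches 0 after 3 divisions, so the expansion has 3 partial quotients, read off in order.

[0; 1, 17]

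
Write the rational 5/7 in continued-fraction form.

Run the Euclidean algorithm on 5 and 7; the successive quotients are the partial quotients a_0, a_1, ... (each step inverts the fractional part left over by the previous one):
  5 = 0*7 + 5, so a_0 = 0.
  7 = 1*5 + 2, so a_1 = 1.
  5 = 2*2 + 1, so a_2 = 2.
  2 = 2*1 + 0, so a_3 = 2.
The remainder reaches 0 after 4 divisions, so the expansion has 4 partial quotients, read off in order.

[0; 1, 2, 2]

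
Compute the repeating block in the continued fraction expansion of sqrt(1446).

Write x_i = (sqrt(1446) + m_i)/d_i with (m_0, d_0) = (0, 1). a_0 = floor(sqrt(1446)) = 38, since 38^2 = 1444 <= 1446 < 1521 = 39^2.
Iterate m_{i+1} = d_i*a_i - m_i, d_{i+1} = (1446 - m_{i+1}^2)/d_i, a_{i+1} = floor((a_0 + m_{i+1})/d_{i+1}):
  m_1 = 1*38 - 0 = 38, d_1 = (1446 - 38^2)/1 = 2/1 = 2, a_1 = floor((38 + 38)/2) = 38.
  m_2 = 2*38 - 38 = 38, d_2 = (1446 - 38^2)/2 = 2/2 = 1, a_2 = floor((38 + 38)/1) = 76.
  m_3 = 1*76 - 38 = 38, d_3 = (1446 - 38^2)/1 = 2/1 = 2: (m_3, d_3) = (m_1, d_1) = (38, 2), so from here the quotients repeat a_1, a_2; the period length is 2.
Hence the expansion of sqrt(1446) is a_0 = 38 followed by the repeating block 38, 76 (period 2).

[38; (38, 76)]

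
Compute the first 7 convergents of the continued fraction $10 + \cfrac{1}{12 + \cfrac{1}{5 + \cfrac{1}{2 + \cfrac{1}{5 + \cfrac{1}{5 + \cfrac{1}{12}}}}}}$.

10/1, 121/12, 615/61, 1351/134, 7370/731, 38201/3789, 465782/46199

Using the convergent recurrence p_i = a_i*p_{i-1} + p_{i-2}, q_i = a_i*q_{i-1} + q_{i-2} with p_{-2}=0, p_{-1}=1, q_{-2}=1, q_{-1}=0:
  i=0: a_0=10, p_0 = 10*1 + 0 = 10, q_0 = 10*0 + 1 = 1.
  i=1: a_1=12, p_1 = 12*10 + 1 = 121, q_1 = 12*1 + 0 = 12.
  i=2: a_2=5, p_2 = 5*121 + 10 = 615, q_2 = 5*12 + 1 = 61.
  i=3: a_3=2, p_3 = 2*615 + 121 = 1351, q_3 = 2*61 + 12 = 134.
  i=4: a_4=5, p_4 = 5*1351 + 615 = 7370, q_4 = 5*134 + 61 = 731.
  i=5: a_5=5, p_5 = 5*7370 + 1351 = 38201, q_5 = 5*731 + 134 = 3789.
  i=6: a_6=12, p_6 = 12*38201 + 7370 = 465782, q_6 = 12*3789 + 731 = 46199.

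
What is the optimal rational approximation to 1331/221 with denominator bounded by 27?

Expand x = 1331/221 as a continued fraction with the Euclidean algorithm:
  1331 = 6*221 + 5, so a_0 = 6.
  221 = 44*5 + 1, so a_1 = 44.
  5 = 5*1 + 0, so a_2 = 5.
so x = [6; 44, 5].
Convergents (p_i = a_i*p_{i-1} + p_{i-2}, q_i = a_i*q_{i-1} + q_{i-2} with p_{-2}=0, p_{-1}=1, q_{-2}=1, q_{-1}=0), until the denominator exceeds 27:
  i=0: a_0=6, p_0 = 6*1 + 0 = 6, q_0 = 6*0 + 1 = 1.
  i=1: a_1=44, p_1 = 44*6 + 1 = 265, q_1 = 44*1 + 0 = 44.
q_1 = 44 > 27, so the last convergent with denominator <= 27 is p_0/q_0 = 6/1.
The closest fraction with denominator <= 27 is either p_0/q_0 or the intermediate fraction (k*p_0 + p_{-1})/(k*q_0 + q_{-1}) with the largest k >= 1 whose denominator stays <= 27; these approach x as k grows, and every other convergent or intermediate fraction in range is farther away.
Largest k: floor((27 - q_{-1})/q_0) = floor((27 - 0)/1) = 27 (using the seeds p_{-1} = 1, q_{-1} = 0).
That gives (27*6 + 1)/(27*1 + 0) = 163/27.
Compare the errors: |x - 6/1| = |1331*1 - 6*221|/(221*1) = 5/221, and |x - 163/27| = |1331*27 - 163*221|/(221*27) = 86/5967.
Cross-multiplying, 86*221 = 19006 < 29835 = 5*5967, so 86/5967 is smaller: the intermediate fraction 163/27 is closer to x than 6/1.

163/27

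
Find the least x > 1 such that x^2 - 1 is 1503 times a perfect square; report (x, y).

First expand sqrt(1503) as a continued fraction. With x_i = (sqrt(1503) + m_i)/d_i and (m_0, d_0) = (0, 1): a_0 = floor(sqrt(1503)) = 38, since 38^2 = 1444 <= 1503 < 1521 = 39^2.
Iterate m_{i+1} = d_i*a_i - m_i, d_{i+1} = (1503 - m_{i+1}^2)/d_i, a_{i+1} = floor((a_0 + m_{i+1})/d_{i+1}):
  m_1 = 1*38 - 0 = 38, d_1 = (1503 - 38^2)/1 = 59/1 = 59, a_1 = floor((38 + 38)/59) = 1.
  m_2 = 59*1 - 38 = 21, d_2 = (1503 - 21^2)/59 = 1062/59 = 18, a_2 = floor((38 + 21)/18) = 3.
  m_3 = 18*3 - 21 = 33, d_3 = (1503 - 33^2)/18 = 414/18 = 23, a_3 = floor((38 + 33)/23) = 3.
  m_4 = 23*3 - 33 = 36, d_4 = (1503 - 36^2)/23 = 207/23 = 9, a_4 = floor((38 + 36)/9) = 8.
  m_5 = 9*8 - 36 = 36, d_5 = (1503 - 36^2)/9 = 207/9 = 23, a_5 = floor((38 + 36)/23) = 3.
  m_6 = 23*3 - 36 = 33, d_6 = (1503 - 33^2)/23 = 414/23 = 18, a_6 = floor((38 + 33)/18) = 3.
  m_7 = 18*3 - 33 = 21, d_7 = (1503 - 21^2)/18 = 1062/18 = 59, a_7 = floor((38 + 21)/59) = 1.
  m_8 = 59*1 - 21 = 38, d_8 = (1503 - 38^2)/59 = 59/59 = 1, a_8 = floor((38 + 38)/1) = 76.
  m_9 = 1*76 - 38 = 38, d_9 = (1503 - 38^2)/1 = 59/1 = 59: (m_9, d_9) = (m_1, d_1) = (38, 59), so from here the quotients repeat a_1, ..., a_8; the period length is 8.
So sqrt(1503) = [38; (1, 3, 3, 8, 3, 3, 1, 76)] with period length k = 8.
k is even, so the fundamental solution of x^2 - 1503y^2 = 1 is (p_{k-1}, q_{k-1}) = (p_7, q_7); compute convergents through index 7.
Convergents (p_i = a_i*p_{i-1} + p_{i-2}, q_i = a_i*q_{i-1} + q_{i-2} with p_{-2}=0, p_{-1}=1, q_{-2}=1, q_{-1}=0):
  i=0: a_0=38, p_0 = 38*1 + 0 = 38, q_0 = 38*0 + 1 = 1.
  i=1: a_1=1, p_1 = 1*38 + 1 = 39, q_1 = 1*1 + 0 = 1.
  i=2: a_2=3, p_2 = 3*39 + 38 = 155, q_2 = 3*1 + 1 = 4.
  i=3: a_3=3, p_3 = 3*155 + 39 = 504, q_3 = 3*4 + 1 = 13.
  i=4: a_4=8, p_4 = 8*504 + 155 = 4187, q_4 = 8*13 + 4 = 108.
  i=5: a_5=3, p_5 = 3*4187 + 504 = 13065, q_5 = 3*108 + 13 = 337.
  i=6: a_6=3, p_6 = 3*13065 + 4187 = 43382, q_6 = 3*337 + 108 = 1119.
  i=7: a_7=1, p_7 = 1*43382 + 13065 = 56447, q_7 = 1*1119 + 337 = 1456.
Check: 56447^2 - 1503*1456^2 = 3186263809 - 3186263808 = 1, so (x, y) = (56447, 1456) solves the equation, and by the theorem it is the least positive solution.

(x, y) = (56447, 1456)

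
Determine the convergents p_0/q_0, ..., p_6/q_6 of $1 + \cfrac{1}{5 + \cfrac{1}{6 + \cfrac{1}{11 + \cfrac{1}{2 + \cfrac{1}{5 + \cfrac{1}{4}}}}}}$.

1/1, 6/5, 37/31, 413/346, 863/723, 4728/3961, 19775/16567

Using the convergent recurrence p_i = a_i*p_{i-1} + p_{i-2}, q_i = a_i*q_{i-1} + q_{i-2} with p_{-2}=0, p_{-1}=1, q_{-2}=1, q_{-1}=0:
  i=0: a_0=1, p_0 = 1*1 + 0 = 1, q_0 = 1*0 + 1 = 1.
  i=1: a_1=5, p_1 = 5*1 + 1 = 6, q_1 = 5*1 + 0 = 5.
  i=2: a_2=6, p_2 = 6*6 + 1 = 37, q_2 = 6*5 + 1 = 31.
  i=3: a_3=11, p_3 = 11*37 + 6 = 413, q_3 = 11*31 + 5 = 346.
  i=4: a_4=2, p_4 = 2*413 + 37 = 863, q_4 = 2*346 + 31 = 723.
  i=5: a_5=5, p_5 = 5*863 + 413 = 4728, q_5 = 5*723 + 346 = 3961.
  i=6: a_6=4, p_6 = 4*4728 + 863 = 19775, q_6 = 4*3961 + 723 = 16567.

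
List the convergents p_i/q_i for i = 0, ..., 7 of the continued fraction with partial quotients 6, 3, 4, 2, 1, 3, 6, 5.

Using the convergent recurrence p_i = a_i*p_{i-1} + p_{i-2}, q_i = a_i*q_{i-1} + q_{i-2} with p_{-2}=0, p_{-1}=1, q_{-2}=1, q_{-1}=0:
  i=0: a_0=6, p_0 = 6*1 + 0 = 6, q_0 = 6*0 + 1 = 1.
  i=1: a_1=3, p_1 = 3*6 + 1 = 19, q_1 = 3*1 + 0 = 3.
  i=2: a_2=4, p_2 = 4*19 + 6 = 82, q_2 = 4*3 + 1 = 13.
  i=3: a_3=2, p_3 = 2*82 + 19 = 183, q_3 = 2*13 + 3 = 29.
  i=4: a_4=1, p_4 = 1*183 + 82 = 265, q_4 = 1*29 + 13 = 42.
  i=5: a_5=3, p_5 = 3*265 + 183 = 978, q_5 = 3*42 + 29 = 155.
  i=6: a_6=6, p_6 = 6*978 + 265 = 6133, q_6 = 6*155 + 42 = 972.
  i=7: a_7=5, p_7 = 5*6133 + 978 = 31643, q_7 = 5*972 + 155 = 5015.

6/1, 19/3, 82/13, 183/29, 265/42, 978/155, 6133/972, 31643/5015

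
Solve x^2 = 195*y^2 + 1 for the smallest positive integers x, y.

First expand sqrt(195) as a continued fraction. With x_i = (sqrt(195) + m_i)/d_i and (m_0, d_0) = (0, 1): a_0 = floor(sqrt(195)) = 13, since 13^2 = 169 <= 195 < 196 = 14^2.
Iterate m_{i+1} = d_i*a_i - m_i, d_{i+1} = (195 - m_{i+1}^2)/d_i, a_{i+1} = floor((a_0 + m_{i+1})/d_{i+1}):
  m_1 = 1*13 - 0 = 13, d_1 = (195 - 13^2)/1 = 26/1 = 26, a_1 = floor((13 + 13)/26) = 1.
  m_2 = 26*1 - 13 = 13, d_2 = (195 - 13^2)/26 = 26/26 = 1, a_2 = floor((13 + 13)/1) = 26.
  m_3 = 1*26 - 13 = 13, d_3 = (195 - 13^2)/1 = 26/1 = 26: (m_3, d_3) = (m_1, d_1) = (13, 26), so from here the quotients repeat a_1, a_2; the period length is 2.
So sqrt(195) = [13; (1, 26)] with period length k = 2.
k is even, so the fundamental solution of x^2 - 195y^2 = 1 is (p_{k-1}, q_{k-1}) = (p_1, q_1); compute convergents through index 1.
Convergents (p_i = a_i*p_{i-1} + p_{i-2}, q_i = a_i*q_{i-1} + q_{i-2} with p_{-2}=0, p_{-1}=1, q_{-2}=1, q_{-1}=0):
  i=0: a_0=13, p_0 = 13*1 + 0 = 13, q_0 = 13*0 + 1 = 1.
  i=1: a_1=1, p_1 = 1*13 + 1 = 14, q_1 = 1*1 + 0 = 1.
Check: 14^2 - 195*1^2 = 196 - 195 = 1, so (x, y) = (14, 1) solves the equation, and by the theorem it is the least positive solution.

(x, y) = (14, 1)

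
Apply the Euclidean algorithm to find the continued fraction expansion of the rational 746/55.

[13; 1, 1, 3, 2, 3]

Run the Euclidean algorithm on 746 and 55; the successive quotients are the partial quotients a_0, a_1, ... (each step inverts the fractional part left over by the previous one):
  746 = 13*55 + 31, so a_0 = 13.
  55 = 1*31 + 24, so a_1 = 1.
  31 = 1*24 + 7, so a_2 = 1.
  24 = 3*7 + 3, so a_3 = 3.
  7 = 2*3 + 1, so a_4 = 2.
  3 = 3*1 + 0, so a_5 = 3.
The remainder reaches 0 after 6 divisions, so the expansion has 6 partial quotients, read off in order.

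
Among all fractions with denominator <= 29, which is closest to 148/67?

53/24

Expand x = 148/67 as a continued fraction with the Euclidean algorithm:
  148 = 2*67 + 14, so a_0 = 2.
  67 = 4*14 + 11, so a_1 = 4.
  14 = 1*11 + 3, so a_2 = 1.
  11 = 3*3 + 2, so a_3 = 3.
  3 = 1*2 + 1, so a_4 = 1.
  2 = 2*1 + 0, so a_5 = 2.
so x = [2; 4, 1, 3, 1, 2].
Convergents (p_i = a_i*p_{i-1} + p_{i-2}, q_i = a_i*q_{i-1} + q_{i-2} with p_{-2}=0, p_{-1}=1, q_{-2}=1, q_{-1}=0), until the denominator exceeds 29:
  i=0: a_0=2, p_0 = 2*1 + 0 = 2, q_0 = 2*0 + 1 = 1.
  i=1: a_1=4, p_1 = 4*2 + 1 = 9, q_1 = 4*1 + 0 = 4.
  i=2: a_2=1, p_2 = 1*9 + 2 = 11, q_2 = 1*4 + 1 = 5.
  i=3: a_3=3, p_3 = 3*11 + 9 = 42, q_3 = 3*5 + 4 = 19.
  i=4: a_4=1, p_4 = 1*42 + 11 = 53, q_4 = 1*19 + 5 = 24.
  i=5: a_5=2, p_5 = 2*53 + 42 = 148, q_5 = 2*24 + 19 = 67.
q_5 = 67 > 29, so the last convergent with denominator <= 29 is p_4/q_4 = 53/24.
The closest fraction with denominator <= 29 is either p_4/q_4 or the intermediate fraction (k*p_4 + p_3)/(k*q_4 + q_3) with the largest k >= 1 whose denominator stays <= 29; these approach x as k grows, and every other convergent or intermediate fraction in range is farther away.
Largest k: floor((29 - q_3)/q_4) = floor((29 - 19)/24) = 0.
Since k = 0, no intermediate fraction beyond p_4/q_4 has denominator <= 29, so the convergent 53/24 is the closest (its error is |148*24 - 53*67|/(67*24) = 1/1608).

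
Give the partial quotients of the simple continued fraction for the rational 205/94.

[2; 5, 1, 1, 8]

Run the Euclidean algorithm on 205 and 94; the successive quotients are the partial quotients a_0, a_1, ... (each step inverts the fractional part left over by the previous one):
  205 = 2*94 + 17, so a_0 = 2.
  94 = 5*17 + 9, so a_1 = 5.
  17 = 1*9 + 8, so a_2 = 1.
  9 = 1*8 + 1, so a_3 = 1.
  8 = 8*1 + 0, so a_4 = 8.
The remainder reaches 0 after 5 divisions, so the expansion has 5 partial quotients, read off in order.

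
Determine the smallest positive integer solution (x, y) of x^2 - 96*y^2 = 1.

(x, y) = (49, 5)

First expand sqrt(96) as a continued fraction. With x_i = (sqrt(96) + m_i)/d_i and (m_0, d_0) = (0, 1): a_0 = floor(sqrt(96)) = 9, since 9^2 = 81 <= 96 < 100 = 10^2.
Iterate m_{i+1} = d_i*a_i - m_i, d_{i+1} = (96 - m_{i+1}^2)/d_i, a_{i+1} = floor((a_0 + m_{i+1})/d_{i+1}):
  m_1 = 1*9 - 0 = 9, d_1 = (96 - 9^2)/1 = 15/1 = 15, a_1 = floor((9 + 9)/15) = 1.
  m_2 = 15*1 - 9 = 6, d_2 = (96 - 6^2)/15 = 60/15 = 4, a_2 = floor((9 + 6)/4) = 3.
  m_3 = 4*3 - 6 = 6, d_3 = (96 - 6^2)/4 = 60/4 = 15, a_3 = floor((9 + 6)/15) = 1.
  m_4 = 15*1 - 6 = 9, d_4 = (96 - 9^2)/15 = 15/15 = 1, a_4 = floor((9 + 9)/1) = 18.
  m_5 = 1*18 - 9 = 9, d_5 = (96 - 9^2)/1 = 15/1 = 15: (m_5, d_5) = (m_1, d_1) = (9, 15), so from here the quotients repeat a_1, ..., a_4; the period length is 4.
So sqrt(96) = [9; (1, 3, 1, 18)] with period length k = 4.
k is even, so the fundamental solution of x^2 - 96y^2 = 1 is (p_{k-1}, q_{k-1}) = (p_3, q_3); compute convergents through index 3.
Convergents (p_i = a_i*p_{i-1} + p_{i-2}, q_i = a_i*q_{i-1} + q_{i-2} with p_{-2}=0, p_{-1}=1, q_{-2}=1, q_{-1}=0):
  i=0: a_0=9, p_0 = 9*1 + 0 = 9, q_0 = 9*0 + 1 = 1.
  i=1: a_1=1, p_1 = 1*9 + 1 = 10, q_1 = 1*1 + 0 = 1.
  i=2: a_2=3, p_2 = 3*10 + 9 = 39, q_2 = 3*1 + 1 = 4.
  i=3: a_3=1, p_3 = 1*39 + 10 = 49, q_3 = 1*4 + 1 = 5.
Check: 49^2 - 96*5^2 = 2401 - 2400 = 1, so (x, y) = (49, 5) solves the equation, and by the theorem it is the least positive solution.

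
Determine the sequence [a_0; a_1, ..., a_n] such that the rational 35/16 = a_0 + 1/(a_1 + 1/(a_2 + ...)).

Run the Euclidean algorithm on 35 and 16; the successive quotients are the partial quotients a_0, a_1, ... (each step inverts the fractional part left over by the previous one):
  35 = 2*16 + 3, so a_0 = 2.
  16 = 5*3 + 1, so a_1 = 5.
  3 = 3*1 + 0, so a_2 = 3.
The remainder reaches 0 after 3 divisions, so the expansion has 3 partial quotients, read off in order.

[2; 5, 3]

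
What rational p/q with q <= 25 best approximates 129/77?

Expand x = 129/77 as a continued fraction with the Euclidean algorithm:
  129 = 1*77 + 52, so a_0 = 1.
  77 = 1*52 + 25, so a_1 = 1.
  52 = 2*25 + 2, so a_2 = 2.
  25 = 12*2 + 1, so a_3 = 12.
  2 = 2*1 + 0, so a_4 = 2.
so x = [1; 1, 2, 12, 2].
Convergents (p_i = a_i*p_{i-1} + p_{i-2}, q_i = a_i*q_{i-1} + q_{i-2} with p_{-2}=0, p_{-1}=1, q_{-2}=1, q_{-1}=0), until the denominator exceeds 25:
  i=0: a_0=1, p_0 = 1*1 + 0 = 1, q_0 = 1*0 + 1 = 1.
  i=1: a_1=1, p_1 = 1*1 + 1 = 2, q_1 = 1*1 + 0 = 1.
  i=2: a_2=2, p_2 = 2*2 + 1 = 5, q_2 = 2*1 + 1 = 3.
  i=3: a_3=12, p_3 = 12*5 + 2 = 62, q_3 = 12*3 + 1 = 37.
q_3 = 37 > 25, so the last convergent with denominator <= 25 is p_2/q_2 = 5/3.
The closest fraction with denominator <= 25 is either p_2/q_2 or the intermediate fraction (k*p_2 + p_1)/(k*q_2 + q_1) with the largest k >= 1 whose denominator stays <= 25; these approach x as k grows, and every other convergent or intermediate fraction in range is farther away.
Largest k: floor((25 - q_1)/q_2) = floor((25 - 1)/3) = 8.
That gives (8*5 + 2)/(8*3 + 1) = 42/25.
Compare the errors: |x - 5/3| = |129*3 - 5*77|/(77*3) = 2/231, and |x - 42/25| = |129*25 - 42*77|/(77*25) = 9/1925.
Cross-multiplying, 9*231 = 2079 < 3850 = 2*1925, so 9/1925 is smaller: the intermediate fraction 42/25 is closer to x than 5/3.

42/25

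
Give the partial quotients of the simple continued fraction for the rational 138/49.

Run the Euclidean algorithm on 138 and 49; the successive quotients are the partial quotients a_0, a_1, ... (each step inverts the fractional part left over by the previous one):
  138 = 2*49 + 40, so a_0 = 2.
  49 = 1*40 + 9, so a_1 = 1.
  40 = 4*9 + 4, so a_2 = 4.
  9 = 2*4 + 1, so a_3 = 2.
  4 = 4*1 + 0, so a_4 = 4.
The remainder reaches 0 after 5 divisions, so the expansion has 5 partial quotients, read off in order.

[2; 1, 4, 2, 4]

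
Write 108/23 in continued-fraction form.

Run the Euclidean algorithm on 108 and 23; the successive quotients are the partial quotients a_0, a_1, ... (each step inverts the fractional part left over by the previous one):
  108 = 4*23 + 16, so a_0 = 4.
  23 = 1*16 + 7, so a_1 = 1.
  16 = 2*7 + 2, so a_2 = 2.
  7 = 3*2 + 1, so a_3 = 3.
  2 = 2*1 + 0, so a_4 = 2.
The remainder reaches 0 after 5 divisions, so the expansion has 5 partial quotients, read off in order.

[4; 1, 2, 3, 2]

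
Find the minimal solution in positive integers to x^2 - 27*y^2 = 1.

First expand sqrt(27) as a continued fraction. With x_i = (sqrt(27) + m_i)/d_i and (m_0, d_0) = (0, 1): a_0 = floor(sqrt(27)) = 5, since 5^2 = 25 <= 27 < 36 = 6^2.
Iterate m_{i+1} = d_i*a_i - m_i, d_{i+1} = (27 - m_{i+1}^2)/d_i, a_{i+1} = floor((a_0 + m_{i+1})/d_{i+1}):
  m_1 = 1*5 - 0 = 5, d_1 = (27 - 5^2)/1 = 2/1 = 2, a_1 = floor((5 + 5)/2) = 5.
  m_2 = 2*5 - 5 = 5, d_2 = (27 - 5^2)/2 = 2/2 = 1, a_2 = floor((5 + 5)/1) = 10.
  m_3 = 1*10 - 5 = 5, d_3 = (27 - 5^2)/1 = 2/1 = 2: (m_3, d_3) = (m_1, d_1) = (5, 2), so from here the quotients repeat a_1, a_2; the period length is 2.
So sqrt(27) = [5; (5, 10)] with period length k = 2.
k is even, so the fundamental solution of x^2 - 27y^2 = 1 is (p_{k-1}, q_{k-1}) = (p_1, q_1); compute convergents through index 1.
Convergents (p_i = a_i*p_{i-1} + p_{i-2}, q_i = a_i*q_{i-1} + q_{i-2} with p_{-2}=0, p_{-1}=1, q_{-2}=1, q_{-1}=0):
  i=0: a_0=5, p_0 = 5*1 + 0 = 5, q_0 = 5*0 + 1 = 1.
  i=1: a_1=5, p_1 = 5*5 + 1 = 26, q_1 = 5*1 + 0 = 5.
Check: 26^2 - 27*5^2 = 676 - 675 = 1, so (x, y) = (26, 5) solves the equation, and by the theorem it is the least positive solution.

(x, y) = (26, 5)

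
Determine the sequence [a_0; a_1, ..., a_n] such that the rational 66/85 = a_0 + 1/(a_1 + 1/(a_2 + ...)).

[0; 1, 3, 2, 9]

Run the Euclidean algorithm on 66 and 85; the successive quotients are the partial quotients a_0, a_1, ... (each step inverts the fractional part left over by the previous one):
  66 = 0*85 + 66, so a_0 = 0.
  85 = 1*66 + 19, so a_1 = 1.
  66 = 3*19 + 9, so a_2 = 3.
  19 = 2*9 + 1, so a_3 = 2.
  9 = 9*1 + 0, so a_4 = 9.
The remainder reaches 0 after 5 divisions, so the expansion has 5 partial quotients, read off in order.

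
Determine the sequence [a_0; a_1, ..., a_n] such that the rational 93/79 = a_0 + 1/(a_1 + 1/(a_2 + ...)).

[1; 5, 1, 1, 1, 4]

Run the Euclidean algorithm on 93 and 79; the successive quotients are the partial quotients a_0, a_1, ... (each step inverts the fractional part left over by the previous one):
  93 = 1*79 + 14, so a_0 = 1.
  79 = 5*14 + 9, so a_1 = 5.
  14 = 1*9 + 5, so a_2 = 1.
  9 = 1*5 + 4, so a_3 = 1.
  5 = 1*4 + 1, so a_4 = 1.
  4 = 4*1 + 0, so a_5 = 4.
The remainder reaches 0 after 6 divisions, so the expansion has 6 partial quotients, read off in order.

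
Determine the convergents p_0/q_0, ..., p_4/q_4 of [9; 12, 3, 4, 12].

9/1, 109/12, 336/37, 1453/160, 17772/1957

Using the convergent recurrence p_i = a_i*p_{i-1} + p_{i-2}, q_i = a_i*q_{i-1} + q_{i-2} with p_{-2}=0, p_{-1}=1, q_{-2}=1, q_{-1}=0:
  i=0: a_0=9, p_0 = 9*1 + 0 = 9, q_0 = 9*0 + 1 = 1.
  i=1: a_1=12, p_1 = 12*9 + 1 = 109, q_1 = 12*1 + 0 = 12.
  i=2: a_2=3, p_2 = 3*109 + 9 = 336, q_2 = 3*12 + 1 = 37.
  i=3: a_3=4, p_3 = 4*336 + 109 = 1453, q_3 = 4*37 + 12 = 160.
  i=4: a_4=12, p_4 = 12*1453 + 336 = 17772, q_4 = 12*160 + 37 = 1957.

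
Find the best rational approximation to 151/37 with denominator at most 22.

49/12

Expand x = 151/37 as a continued fraction with the Euclidean algorithm:
  151 = 4*37 + 3, so a_0 = 4.
  37 = 12*3 + 1, so a_1 = 12.
  3 = 3*1 + 0, so a_2 = 3.
so x = [4; 12, 3].
Convergents (p_i = a_i*p_{i-1} + p_{i-2}, q_i = a_i*q_{i-1} + q_{i-2} with p_{-2}=0, p_{-1}=1, q_{-2}=1, q_{-1}=0), until the denominator exceeds 22:
  i=0: a_0=4, p_0 = 4*1 + 0 = 4, q_0 = 4*0 + 1 = 1.
  i=1: a_1=12, p_1 = 12*4 + 1 = 49, q_1 = 12*1 + 0 = 12.
  i=2: a_2=3, p_2 = 3*49 + 4 = 151, q_2 = 3*12 + 1 = 37.
q_2 = 37 > 22, so the last convergent with denominator <= 22 is p_1/q_1 = 49/12.
The closest fraction with denominator <= 22 is either p_1/q_1 or the intermediate fraction (k*p_1 + p_0)/(k*q_1 + q_0) with the largest k >= 1 whose denominator stays <= 22; these approach x as k grows, and every other convergent or intermediate fraction in range is farther away.
Largest k: floor((22 - q_0)/q_1) = floor((22 - 1)/12) = 1.
That gives (1*49 + 4)/(1*12 + 1) = 53/13.
Compare the errors: |x - 49/12| = |151*12 - 49*37|/(37*12) = 1/444, and |x - 53/13| = |151*13 - 53*37|/(37*13) = 2/481.
Cross-multiplying, 1*481 = 481 < 888 = 2*444, so 1/444 is smaller: the convergent 49/12 is closer to x than 53/13.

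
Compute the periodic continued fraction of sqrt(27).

[5; (5, 10)]

Write x_i = (sqrt(27) + m_i)/d_i with (m_0, d_0) = (0, 1). a_0 = floor(sqrt(27)) = 5, since 5^2 = 25 <= 27 < 36 = 6^2.
Iterate m_{i+1} = d_i*a_i - m_i, d_{i+1} = (27 - m_{i+1}^2)/d_i, a_{i+1} = floor((a_0 + m_{i+1})/d_{i+1}):
  m_1 = 1*5 - 0 = 5, d_1 = (27 - 5^2)/1 = 2/1 = 2, a_1 = floor((5 + 5)/2) = 5.
  m_2 = 2*5 - 5 = 5, d_2 = (27 - 5^2)/2 = 2/2 = 1, a_2 = floor((5 + 5)/1) = 10.
  m_3 = 1*10 - 5 = 5, d_3 = (27 - 5^2)/1 = 2/1 = 2: (m_3, d_3) = (m_1, d_1) = (5, 2), so from here the quotients repeat a_1, a_2; the period length is 2.
Hence the expansion of sqrt(27) is a_0 = 5 followed by the repeating block 5, 10 (period 2).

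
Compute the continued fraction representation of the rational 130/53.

[2; 2, 4, 1, 4]

Run the Euclidean algorithm on 130 and 53; the successive quotients are the partial quotients a_0, a_1, ... (each step inverts the fractional part left over by the previous one):
  130 = 2*53 + 24, so a_0 = 2.
  53 = 2*24 + 5, so a_1 = 2.
  24 = 4*5 + 4, so a_2 = 4.
  5 = 1*4 + 1, so a_3 = 1.
  4 = 4*1 + 0, so a_4 = 4.
The remainder reaches 0 after 5 divisions, so the expansion has 5 partial quotients, read off in order.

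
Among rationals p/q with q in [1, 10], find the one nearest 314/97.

13/4

Expand x = 314/97 as a continued fraction with the Euclidean algorithm:
  314 = 3*97 + 23, so a_0 = 3.
  97 = 4*23 + 5, so a_1 = 4.
  23 = 4*5 + 3, so a_2 = 4.
  5 = 1*3 + 2, so a_3 = 1.
  3 = 1*2 + 1, so a_4 = 1.
  2 = 2*1 + 0, so a_5 = 2.
so x = [3; 4, 4, 1, 1, 2].
Convergents (p_i = a_i*p_{i-1} + p_{i-2}, q_i = a_i*q_{i-1} + q_{i-2} with p_{-2}=0, p_{-1}=1, q_{-2}=1, q_{-1}=0), until the denominator exceeds 10:
  i=0: a_0=3, p_0 = 3*1 + 0 = 3, q_0 = 3*0 + 1 = 1.
  i=1: a_1=4, p_1 = 4*3 + 1 = 13, q_1 = 4*1 + 0 = 4.
  i=2: a_2=4, p_2 = 4*13 + 3 = 55, q_2 = 4*4 + 1 = 17.
q_2 = 17 > 10, so the last convergent with denominator <= 10 is p_1/q_1 = 13/4.
The closest fraction with denominator <= 10 is either p_1/q_1 or the intermediate fraction (k*p_1 + p_0)/(k*q_1 + q_0) with the largest k >= 1 whose denominator stays <= 10; these approach x as k grows, and every other convergent or intermediate fraction in range is farther away.
Largest k: floor((10 - q_0)/q_1) = floor((10 - 1)/4) = 2.
That gives (2*13 + 3)/(2*4 + 1) = 29/9.
Compare the errors: |x - 13/4| = |314*4 - 13*97|/(97*4) = 5/388, and |x - 29/9| = |314*9 - 29*97|/(97*9) = 13/873.
Cross-multiplying, 5*873 = 4365 < 5044 = 13*388, so 5/388 is smaller: the convergent 13/4 is closer to x than 29/9.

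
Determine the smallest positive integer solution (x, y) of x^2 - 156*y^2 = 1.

First expand sqrt(156) as a continued fraction. With x_i = (sqrt(156) + m_i)/d_i and (m_0, d_0) = (0, 1): a_0 = floor(sqrt(156)) = 12, since 12^2 = 144 <= 156 < 169 = 13^2.
Iterate m_{i+1} = d_i*a_i - m_i, d_{i+1} = (156 - m_{i+1}^2)/d_i, a_{i+1} = floor((a_0 + m_{i+1})/d_{i+1}):
  m_1 = 1*12 - 0 = 12, d_1 = (156 - 12^2)/1 = 12/1 = 12, a_1 = floor((12 + 12)/12) = 2.
  m_2 = 12*2 - 12 = 12, d_2 = (156 - 12^2)/12 = 12/12 = 1, a_2 = floor((12 + 12)/1) = 24.
  m_3 = 1*24 - 12 = 12, d_3 = (156 - 12^2)/1 = 12/1 = 12: (m_3, d_3) = (m_1, d_1) = (12, 12), so from here the quotients repeat a_1, a_2; the period length is 2.
So sqrt(156) = [12; (2, 24)] with period length k = 2.
k is even, so the fundamental solution of x^2 - 156y^2 = 1 is (p_{k-1}, q_{k-1}) = (p_1, q_1); compute convergents through index 1.
Convergents (p_i = a_i*p_{i-1} + p_{i-2}, q_i = a_i*q_{i-1} + q_{i-2} with p_{-2}=0, p_{-1}=1, q_{-2}=1, q_{-1}=0):
  i=0: a_0=12, p_0 = 12*1 + 0 = 12, q_0 = 12*0 + 1 = 1.
  i=1: a_1=2, p_1 = 2*12 + 1 = 25, q_1 = 2*1 + 0 = 2.
Check: 25^2 - 156*2^2 = 625 - 624 = 1, so (x, y) = (25, 2) solves the equation, and by the theorem it is the least positive solution.

(x, y) = (25, 2)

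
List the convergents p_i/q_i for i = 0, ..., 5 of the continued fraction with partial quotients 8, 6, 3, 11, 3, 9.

8/1, 49/6, 155/19, 1754/215, 5417/664, 50507/6191

Using the convergent recurrence p_i = a_i*p_{i-1} + p_{i-2}, q_i = a_i*q_{i-1} + q_{i-2} with p_{-2}=0, p_{-1}=1, q_{-2}=1, q_{-1}=0:
  i=0: a_0=8, p_0 = 8*1 + 0 = 8, q_0 = 8*0 + 1 = 1.
  i=1: a_1=6, p_1 = 6*8 + 1 = 49, q_1 = 6*1 + 0 = 6.
  i=2: a_2=3, p_2 = 3*49 + 8 = 155, q_2 = 3*6 + 1 = 19.
  i=3: a_3=11, p_3 = 11*155 + 49 = 1754, q_3 = 11*19 + 6 = 215.
  i=4: a_4=3, p_4 = 3*1754 + 155 = 5417, q_4 = 3*215 + 19 = 664.
  i=5: a_5=9, p_5 = 9*5417 + 1754 = 50507, q_5 = 9*664 + 215 = 6191.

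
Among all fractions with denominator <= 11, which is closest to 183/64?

Expand x = 183/64 as a continued fraction with the Euclidean algorithm:
  183 = 2*64 + 55, so a_0 = 2.
  64 = 1*55 + 9, so a_1 = 1.
  55 = 6*9 + 1, so a_2 = 6.
  9 = 9*1 + 0, so a_3 = 9.
so x = [2; 1, 6, 9].
Convergents (p_i = a_i*p_{i-1} + p_{i-2}, q_i = a_i*q_{i-1} + q_{i-2} with p_{-2}=0, p_{-1}=1, q_{-2}=1, q_{-1}=0), until the denominator exceeds 11:
  i=0: a_0=2, p_0 = 2*1 + 0 = 2, q_0 = 2*0 + 1 = 1.
  i=1: a_1=1, p_1 = 1*2 + 1 = 3, q_1 = 1*1 + 0 = 1.
  i=2: a_2=6, p_2 = 6*3 + 2 = 20, q_2 = 6*1 + 1 = 7.
  i=3: a_3=9, p_3 = 9*20 + 3 = 183, q_3 = 9*7 + 1 = 64.
q_3 = 64 > 11, so the last convergent with denominator <= 11 is p_2/q_2 = 20/7.
The closest fraction with denominator <= 11 is either p_2/q_2 or the intermediate fraction (k*p_2 + p_1)/(k*q_2 + q_1) with the largest k >= 1 whose denominator stays <= 11; these approach x as k grows, and every other convergent or intermediate fraction in range is farther away.
Largest k: floor((11 - q_1)/q_2) = floor((11 - 1)/7) = 1.
That gives (1*20 + 3)/(1*7 + 1) = 23/8.
Compare the errors: |x - 20/7| = |183*7 - 20*64|/(64*7) = 1/448, and |x - 23/8| = |183*8 - 23*64|/(64*8) = 8/512.
Cross-multiplying, 1*512 = 512 < 3584 = 8*448, so 1/448 is smaller: the convergent 20/7 is closer to x than 23/8.

20/7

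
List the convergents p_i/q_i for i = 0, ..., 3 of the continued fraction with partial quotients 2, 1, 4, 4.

Using the convergent recurrence p_i = a_i*p_{i-1} + p_{i-2}, q_i = a_i*q_{i-1} + q_{i-2} with p_{-2}=0, p_{-1}=1, q_{-2}=1, q_{-1}=0:
  i=0: a_0=2, p_0 = 2*1 + 0 = 2, q_0 = 2*0 + 1 = 1.
  i=1: a_1=1, p_1 = 1*2 + 1 = 3, q_1 = 1*1 + 0 = 1.
  i=2: a_2=4, p_2 = 4*3 + 2 = 14, q_2 = 4*1 + 1 = 5.
  i=3: a_3=4, p_3 = 4*14 + 3 = 59, q_3 = 4*5 + 1 = 21.

2/1, 3/1, 14/5, 59/21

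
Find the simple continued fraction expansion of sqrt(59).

[7; (1, 2, 7, 2, 1, 14)]

Write x_i = (sqrt(59) + m_i)/d_i with (m_0, d_0) = (0, 1). a_0 = floor(sqrt(59)) = 7, since 7^2 = 49 <= 59 < 64 = 8^2.
Iterate m_{i+1} = d_i*a_i - m_i, d_{i+1} = (59 - m_{i+1}^2)/d_i, a_{i+1} = floor((a_0 + m_{i+1})/d_{i+1}):
  m_1 = 1*7 - 0 = 7, d_1 = (59 - 7^2)/1 = 10/1 = 10, a_1 = floor((7 + 7)/10) = 1.
  m_2 = 10*1 - 7 = 3, d_2 = (59 - 3^2)/10 = 50/10 = 5, a_2 = floor((7 + 3)/5) = 2.
  m_3 = 5*2 - 3 = 7, d_3 = (59 - 7^2)/5 = 10/5 = 2, a_3 = floor((7 + 7)/2) = 7.
  m_4 = 2*7 - 7 = 7, d_4 = (59 - 7^2)/2 = 10/2 = 5, a_4 = floor((7 + 7)/5) = 2.
  m_5 = 5*2 - 7 = 3, d_5 = (59 - 3^2)/5 = 50/5 = 10, a_5 = floor((7 + 3)/10) = 1.
  m_6 = 10*1 - 3 = 7, d_6 = (59 - 7^2)/10 = 10/10 = 1, a_6 = floor((7 + 7)/1) = 14.
  m_7 = 1*14 - 7 = 7, d_7 = (59 - 7^2)/1 = 10/1 = 10: (m_7, d_7) = (m_1, d_1) = (7, 10), so from here the quotients repeat a_1, ..., a_6; the period length is 6.
Hence the expansion of sqrt(59) is a_0 = 7 followed by the repeating block 1, 2, 7, 2, 1, 14 (period 6).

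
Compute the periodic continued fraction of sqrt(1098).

[33; (7, 2, 1, 6, 1, 2, 7, 66)]

Write x_i = (sqrt(1098) + m_i)/d_i with (m_0, d_0) = (0, 1). a_0 = floor(sqrt(1098)) = 33, since 33^2 = 1089 <= 1098 < 1156 = 34^2.
Iterate m_{i+1} = d_i*a_i - m_i, d_{i+1} = (1098 - m_{i+1}^2)/d_i, a_{i+1} = floor((a_0 + m_{i+1})/d_{i+1}):
  m_1 = 1*33 - 0 = 33, d_1 = (1098 - 33^2)/1 = 9/1 = 9, a_1 = floor((33 + 33)/9) = 7.
  m_2 = 9*7 - 33 = 30, d_2 = (1098 - 30^2)/9 = 198/9 = 22, a_2 = floor((33 + 30)/22) = 2.
  m_3 = 22*2 - 30 = 14, d_3 = (1098 - 14^2)/22 = 902/22 = 41, a_3 = floor((33 + 14)/41) = 1.
  m_4 = 41*1 - 14 = 27, d_4 = (1098 - 27^2)/41 = 369/41 = 9, a_4 = floor((33 + 27)/9) = 6.
  m_5 = 9*6 - 27 = 27, d_5 = (1098 - 27^2)/9 = 369/9 = 41, a_5 = floor((33 + 27)/41) = 1.
  m_6 = 41*1 - 27 = 14, d_6 = (1098 - 14^2)/41 = 902/41 = 22, a_6 = floor((33 + 14)/22) = 2.
  m_7 = 22*2 - 14 = 30, d_7 = (1098 - 30^2)/22 = 198/22 = 9, a_7 = floor((33 + 30)/9) = 7.
  m_8 = 9*7 - 30 = 33, d_8 = (1098 - 33^2)/9 = 9/9 = 1, a_8 = floor((33 + 33)/1) = 66.
  m_9 = 1*66 - 33 = 33, d_9 = (1098 - 33^2)/1 = 9/1 = 9: (m_9, d_9) = (m_1, d_1) = (33, 9), so from here the quotients repeat a_1, ..., a_8; the period length is 8.
Hence the expansion of sqrt(1098) is a_0 = 33 followed by the repeating block 7, 2, 1, 6, 1, 2, 7, 66 (period 8).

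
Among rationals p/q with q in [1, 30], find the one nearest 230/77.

Expand x = 230/77 as a continued fraction with the Euclidean algorithm:
  230 = 2*77 + 76, so a_0 = 2.
  77 = 1*76 + 1, so a_1 = 1.
  76 = 76*1 + 0, so a_2 = 76.
so x = [2; 1, 76].
Convergents (p_i = a_i*p_{i-1} + p_{i-2}, q_i = a_i*q_{i-1} + q_{i-2} with p_{-2}=0, p_{-1}=1, q_{-2}=1, q_{-1}=0), until the denominator exceeds 30:
  i=0: a_0=2, p_0 = 2*1 + 0 = 2, q_0 = 2*0 + 1 = 1.
  i=1: a_1=1, p_1 = 1*2 + 1 = 3, q_1 = 1*1 + 0 = 1.
  i=2: a_2=76, p_2 = 76*3 + 2 = 230, q_2 = 76*1 + 1 = 77.
q_2 = 77 > 30, so the last convergent with denominator <= 30 is p_1/q_1 = 3/1.
The closest fraction with denominator <= 30 is either p_1/q_1 or the intermediate fraction (k*p_1 + p_0)/(k*q_1 + q_0) with the largest k >= 1 whose denominator stays <= 30; these approach x as k grows, and every other convergent or intermediate fraction in range is farther away.
Largest k: floor((30 - q_0)/q_1) = floor((30 - 1)/1) = 29.
That gives (29*3 + 2)/(29*1 + 1) = 89/30.
Compare the errors: |x - 3/1| = |230*1 - 3*77|/(77*1) = 1/77, and |x - 89/30| = |230*30 - 89*77|/(77*30) = 47/2310.
Cross-multiplying, 1*2310 = 2310 < 3619 = 47*77, so 1/77 is smaller: the convergent 3/1 is closer to x than 89/30.

3/1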